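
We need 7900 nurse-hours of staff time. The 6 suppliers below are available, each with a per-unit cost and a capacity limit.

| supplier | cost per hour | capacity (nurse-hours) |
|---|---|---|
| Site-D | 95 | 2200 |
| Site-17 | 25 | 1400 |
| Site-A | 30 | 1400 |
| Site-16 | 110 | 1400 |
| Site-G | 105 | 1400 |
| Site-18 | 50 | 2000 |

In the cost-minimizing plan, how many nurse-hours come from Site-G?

Cheapest first:
Take 1400 from Site-17 at 25 ; need 6500 more.
Take 1400 from Site-A at 30 ; need 5100 more.
Site-18 at 50: take all 2000 nurse-hours ; 3100 still needed.
Take 2200 from Site-D at 95 ; need 900 more.
Site-G (105): take the remaining 900 ; done.
Site-16: unused.

900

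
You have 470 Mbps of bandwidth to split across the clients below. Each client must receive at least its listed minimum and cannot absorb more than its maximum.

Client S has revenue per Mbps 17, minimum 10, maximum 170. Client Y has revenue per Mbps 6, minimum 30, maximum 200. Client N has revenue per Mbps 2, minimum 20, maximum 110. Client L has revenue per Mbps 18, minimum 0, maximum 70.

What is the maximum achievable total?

5410

Meeting every minimum uses 10+30+20+0 = 60 Mbps, leaving 410.
Rank by revenue per Mbps: Client L 18 > Client S 17 > Client Y 6 > Client N 2.
Give Client L 70 more to hit its cap of 70 ; 340 left.
Give Client S 160 more to hit its cap of 170 ; 180 left.
Client Y: +170 to 200 (cap) ; 10 left.
Only 10 left; Client N takes them to reach 30.
Total = 17×170 + 6×200 + 2×30 + 18×70 = 5410.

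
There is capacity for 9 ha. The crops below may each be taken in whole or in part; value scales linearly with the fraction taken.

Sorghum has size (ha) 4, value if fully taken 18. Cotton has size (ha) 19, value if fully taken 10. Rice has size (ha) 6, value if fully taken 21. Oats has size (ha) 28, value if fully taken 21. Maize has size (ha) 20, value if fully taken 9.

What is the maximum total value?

35.5

Sort by value density: Sorghum 18/4≈4.5, Rice 21/6≈3.5, Oats 21/28≈0.75, Cotton 10/19≈0.526, Maize 9/20≈0.45.
Take all of Sorghum (4 ha, value 18) → 5 ha left.
5 ha left: a 5/6 share of Rice gives 21×5/6 = 17.5.
Total value = 35.5.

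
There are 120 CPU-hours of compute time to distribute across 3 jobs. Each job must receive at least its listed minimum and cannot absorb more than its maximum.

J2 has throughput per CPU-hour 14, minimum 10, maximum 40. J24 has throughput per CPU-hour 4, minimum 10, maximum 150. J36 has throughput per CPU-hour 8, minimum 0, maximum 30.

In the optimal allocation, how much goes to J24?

50

Meeting every minimum uses 10+10+0 = 20 CPU-hours, leaving 100.
Rank by throughput per CPU-hour: J2 14 > J36 8 > J24 4.
J2 takes 30 more to reach its cap of 40 — 70 left.
Give J36 30 more to hit its cap of 30 — 40 left.
Only 40 left; J24 takes them to reach 50.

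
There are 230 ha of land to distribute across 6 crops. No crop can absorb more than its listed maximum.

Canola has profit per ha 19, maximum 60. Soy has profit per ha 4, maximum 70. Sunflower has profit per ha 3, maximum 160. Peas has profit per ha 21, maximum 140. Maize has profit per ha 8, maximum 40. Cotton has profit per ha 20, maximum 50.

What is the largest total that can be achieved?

Order the crops by profit per ha: Peas 21 > Cotton 20 > Canola 19 > Maize 8 > Soy 4 > Sunflower 3.
Peas: +140 to 140 (cap) ; 90 left.
Cotton takes 50 to reach its cap of 50 ; 40 left.
Canola has room for 60 but only 40 remain, so it gets 40.
Total = 19×40 + 21×140 + 20×50 = 4700.

4700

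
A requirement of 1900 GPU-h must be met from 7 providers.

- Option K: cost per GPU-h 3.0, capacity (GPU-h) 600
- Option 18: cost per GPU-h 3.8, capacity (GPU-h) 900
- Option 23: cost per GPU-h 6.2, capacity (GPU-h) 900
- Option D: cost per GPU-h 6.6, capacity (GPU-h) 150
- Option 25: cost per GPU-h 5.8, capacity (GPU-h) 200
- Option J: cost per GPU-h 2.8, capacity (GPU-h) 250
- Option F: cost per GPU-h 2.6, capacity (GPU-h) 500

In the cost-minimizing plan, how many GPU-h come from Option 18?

Use providers in increasing cost order.
Option F at 2.6: take all 500 GPU-h — 1400 still needed.
Option J (2.8): use full 250 — 1150 GPU-h to go.
Option K at 3.0: take all 600 GPU-h — 550 still needed.
Option 18 at 3.8: take 550 of its 900 — requirement met.
Option 25, Option 23, Option D: unused.

550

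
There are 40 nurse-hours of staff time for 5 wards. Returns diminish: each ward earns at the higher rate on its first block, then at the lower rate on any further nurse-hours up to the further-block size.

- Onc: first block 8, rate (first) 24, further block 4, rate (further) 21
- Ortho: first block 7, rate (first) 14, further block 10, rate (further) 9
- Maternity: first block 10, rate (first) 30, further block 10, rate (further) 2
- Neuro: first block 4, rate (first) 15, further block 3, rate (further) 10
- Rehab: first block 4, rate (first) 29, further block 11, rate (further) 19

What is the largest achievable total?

946

Rank every tier by rate: Maternity/first 30 > Rehab/first 29 > Onc/first 24 > Onc/second 21 > Rehab/second 19 > Neuro/first 15 > Ortho/first 14 > Neuro/second 10 > Ortho/second 9 > Maternity/second 2.
Maternity/first (30): +10 ; 30 left.
Rehab first at 29: fill all 4 ; 26 left.
Onc first at 24: fill all 8 ; 18 left.
Onc/second (21): +4 ; 14 left.
Fill Rehab second block (11 at 19) ; 3 left.
3 remain; put them into Neuro first at 15.
Total = 30×10 + 29×4 + 24×8 + 21×4 + 19×11 + 15×3 = 946.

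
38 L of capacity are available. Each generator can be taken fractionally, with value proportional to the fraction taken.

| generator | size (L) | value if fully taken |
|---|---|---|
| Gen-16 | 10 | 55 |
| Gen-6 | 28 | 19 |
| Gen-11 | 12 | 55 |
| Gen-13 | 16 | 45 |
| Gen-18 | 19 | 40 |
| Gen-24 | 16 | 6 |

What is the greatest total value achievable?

Sort by value density: Gen-16 55/10≈5.5, Gen-11 55/12≈4.58, Gen-13 45/16≈2.81, Gen-18 40/19≈2.11, Gen-6 19/28≈0.679, Gen-24 6/16≈0.375.
Take all of Gen-16 (10 L, value 55) ; 28 L left.
Take all of Gen-11 (12 L, value 55) ; 16 L left.
Gen-13: take in full, 16 L for value 45 ; 0 left.
Total value = 155.

155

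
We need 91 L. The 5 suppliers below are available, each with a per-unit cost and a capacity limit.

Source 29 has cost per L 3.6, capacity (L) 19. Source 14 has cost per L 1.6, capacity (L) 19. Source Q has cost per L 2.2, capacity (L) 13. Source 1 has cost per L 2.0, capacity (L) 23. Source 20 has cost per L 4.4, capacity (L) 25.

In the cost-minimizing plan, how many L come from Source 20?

Fill from the cheapest supplier first.
Source 14 (1.6): use full 19 → 72 L to go.
Take 23 from Source 1 at 2.0 → need 49 more.
Source Q (2.2): use full 13 → 36 L to go.
Source 29 at 3.6: take all 19 L → 17 still needed.
Source 20 at 4.4: take 17 of its 25 → requirement met.

17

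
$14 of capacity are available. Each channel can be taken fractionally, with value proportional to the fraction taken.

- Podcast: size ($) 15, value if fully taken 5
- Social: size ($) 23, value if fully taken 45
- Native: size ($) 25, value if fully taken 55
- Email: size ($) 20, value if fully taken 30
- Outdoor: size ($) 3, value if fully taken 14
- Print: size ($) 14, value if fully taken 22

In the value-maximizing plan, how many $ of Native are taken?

11

Rank by value-to-size ratio: Outdoor 14/3≈4.67, Native 55/25≈2.2, Social 45/23≈1.96, Print 22/14≈1.57, Email 30/20≈1.5, Podcast 5/15≈0.333.
All 3 $ of Outdoor fit (value 14) → 11 remain.
Only 11 $ remain; take 11/25 of Native for value 55×11/25 = 24.2.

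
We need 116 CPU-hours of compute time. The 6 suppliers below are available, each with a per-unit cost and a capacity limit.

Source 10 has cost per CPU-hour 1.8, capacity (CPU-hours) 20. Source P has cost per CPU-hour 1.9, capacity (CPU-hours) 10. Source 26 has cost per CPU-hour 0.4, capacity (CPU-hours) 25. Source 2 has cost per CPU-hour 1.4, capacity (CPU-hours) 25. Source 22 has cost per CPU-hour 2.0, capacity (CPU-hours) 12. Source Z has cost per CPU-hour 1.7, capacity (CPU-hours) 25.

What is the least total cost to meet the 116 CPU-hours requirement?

164.5

Use suppliers in increasing cost order.
Source 26 (0.4): use full 25 → 91 CPU-hours to go.
Take 25 from Source 2 at 1.4 → need 66 more.
Source Z at 1.7: take all 25 CPU-hours → 41 still needed.
Source 10 (1.8): use full 20 → 21 CPU-hours to go.
Source P at 1.9: take all 10 CPU-hours → 11 still needed.
Source 22 (2.0): take the remaining 11 → done.
Cost = 25×0.4 + 25×1.4 + 25×1.7 + 20×1.8 + 10×1.9 + 11×2.0 = 164.5.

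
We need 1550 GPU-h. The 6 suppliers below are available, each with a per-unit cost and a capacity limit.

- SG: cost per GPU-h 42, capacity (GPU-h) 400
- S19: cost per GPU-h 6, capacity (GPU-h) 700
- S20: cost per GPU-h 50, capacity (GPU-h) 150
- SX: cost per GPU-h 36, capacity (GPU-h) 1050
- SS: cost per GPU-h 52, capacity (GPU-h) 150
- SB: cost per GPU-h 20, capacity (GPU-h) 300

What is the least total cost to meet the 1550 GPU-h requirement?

Use suppliers in increasing cost order.
Take 700 from S19 at 6 ; need 850 more.
SB (20): use full 300 ; 550 GPU-h to go.
SX at 36: take 550 of its 1050 ; requirement met.
SG, S20, SS: unused.
Cost = 700×6 + 300×20 + 550×36 = 30000.

30000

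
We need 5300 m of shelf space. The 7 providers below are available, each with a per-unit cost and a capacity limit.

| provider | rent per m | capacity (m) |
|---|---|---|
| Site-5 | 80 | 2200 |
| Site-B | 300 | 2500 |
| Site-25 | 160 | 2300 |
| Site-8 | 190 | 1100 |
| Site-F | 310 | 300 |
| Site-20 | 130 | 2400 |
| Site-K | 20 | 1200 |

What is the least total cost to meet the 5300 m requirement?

447000

Cheapest first:
Take 1200 from Site-K at 20 ; need 4100 more.
Site-5 (80): use full 2200 ; 1900 m to go.
Site-20 at 130: take 1900 of its 2400 ; requirement met.
Site-25, Site-8, Site-B, Site-F: unused.
Cost = 1200×20 + 2200×80 + 1900×130 = 447000.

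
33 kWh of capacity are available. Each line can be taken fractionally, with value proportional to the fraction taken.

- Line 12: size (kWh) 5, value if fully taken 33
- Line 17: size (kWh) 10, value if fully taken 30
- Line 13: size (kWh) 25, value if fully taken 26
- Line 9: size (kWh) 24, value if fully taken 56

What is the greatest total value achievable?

105

Rank by value-to-size ratio: Line 12 33/5≈6.6, Line 17 30/10≈3, Line 9 56/24≈2.33, Line 13 26/25≈1.04.
Line 12: take in full, 5 kWh for value 33 → 28 left.
Take all of Line 17 (10 kWh, value 30) → 18 kWh left.
18 kWh left: a 18/24 share of Line 9 gives 56×18/24 = 42.
Total value = 105.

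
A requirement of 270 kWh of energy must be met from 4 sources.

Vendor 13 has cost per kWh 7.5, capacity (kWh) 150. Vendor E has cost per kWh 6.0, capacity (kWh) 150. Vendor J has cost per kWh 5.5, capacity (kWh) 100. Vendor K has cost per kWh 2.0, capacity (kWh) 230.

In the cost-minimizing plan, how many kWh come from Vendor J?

40

Cheapest first:
Take 230 from Vendor K at 2.0 ; need 40 more.
Take 40 from Vendor J at 5.5 to finish.
Vendor E, Vendor 13: unused.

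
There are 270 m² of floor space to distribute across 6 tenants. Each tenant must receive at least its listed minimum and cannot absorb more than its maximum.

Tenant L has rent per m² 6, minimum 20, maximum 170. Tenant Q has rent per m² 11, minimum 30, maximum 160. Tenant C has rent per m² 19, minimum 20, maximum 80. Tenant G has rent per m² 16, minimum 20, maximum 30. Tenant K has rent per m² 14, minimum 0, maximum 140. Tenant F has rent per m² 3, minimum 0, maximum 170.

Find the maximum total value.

Meeting every minimum uses 20+30+20+20+0+0 = 90 m², leaving 180.
Rank by rent per m²: Tenant C 19 > Tenant G 16 > Tenant K 14 > Tenant Q 11 > Tenant L 6 > Tenant F 3.
Give Tenant C 60 more to hit its cap of 80 → 120 left.
Tenant G takes 10 more to reach its cap of 30 → 110 left.
Tenant K has room for 140 more but only 110 remain, so it gets 110.
Total = 6×20 + 11×30 + 19×80 + 16×30 + 14×110 = 3990.

3990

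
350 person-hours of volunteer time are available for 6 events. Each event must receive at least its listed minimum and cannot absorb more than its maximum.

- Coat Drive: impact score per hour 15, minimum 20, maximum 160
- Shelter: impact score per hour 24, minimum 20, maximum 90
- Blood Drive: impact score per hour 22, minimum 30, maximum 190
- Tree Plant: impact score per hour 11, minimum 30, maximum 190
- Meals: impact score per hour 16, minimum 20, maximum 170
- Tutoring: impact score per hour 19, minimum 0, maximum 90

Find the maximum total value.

Meeting every minimum uses 20+20+30+30+20+0 = 120 person-hours, leaving 230.
Rank by impact score per hour: Shelter 24 > Blood Drive 22 > Tutoring 19 > Meals 16 > Coat Drive 15 > Tree Plant 11.
Shelter: +70 to 90 (cap) ; 160 left.
Give Blood Drive 160 more to hit its cap of 190 ; 0 left.
Total = 15×20 + 24×90 + 22×190 + 11×30 + 16×20 = 7290.

7290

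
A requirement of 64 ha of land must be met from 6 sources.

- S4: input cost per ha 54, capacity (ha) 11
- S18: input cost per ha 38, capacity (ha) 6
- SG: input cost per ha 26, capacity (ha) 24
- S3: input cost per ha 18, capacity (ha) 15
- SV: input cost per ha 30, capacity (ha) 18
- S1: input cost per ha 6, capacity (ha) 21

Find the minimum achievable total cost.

1140

Cheapest first:
S1 at 6: take all 21 ha — 43 still needed.
S3 at 18: take all 15 ha — 28 still needed.
Take 24 from SG at 26 — need 4 more.
SV (30): take the remaining 4 — done.
S18, S4: unused.
Cost = 21×6 + 15×18 + 24×26 + 4×30 = 1140.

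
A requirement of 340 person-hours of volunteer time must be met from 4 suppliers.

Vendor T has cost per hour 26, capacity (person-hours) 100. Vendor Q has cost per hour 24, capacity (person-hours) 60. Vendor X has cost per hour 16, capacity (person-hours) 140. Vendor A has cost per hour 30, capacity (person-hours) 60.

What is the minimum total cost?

Cheapest first:
Take 140 from Vendor X at 16 — need 200 more.
Vendor Q (24): use full 60 — 140 person-hours to go.
Take 100 from Vendor T at 26 — need 40 more.
Take 40 from Vendor A at 30 to finish.
Cost = 140×16 + 60×24 + 100×26 + 40×30 = 7480.

7480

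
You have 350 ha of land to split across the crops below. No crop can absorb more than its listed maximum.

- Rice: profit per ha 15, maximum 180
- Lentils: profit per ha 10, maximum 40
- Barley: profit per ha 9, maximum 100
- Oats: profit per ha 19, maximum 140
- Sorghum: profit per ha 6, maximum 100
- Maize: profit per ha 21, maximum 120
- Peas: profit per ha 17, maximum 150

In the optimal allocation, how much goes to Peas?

Order the crops by profit per ha: Maize 21 > Oats 19 > Peas 17 > Rice 15 > Lentils 10 > Barley 9 > Sorghum 6.
Give Maize 120 to hit its cap of 120 — 230 left.
Oats takes 140 to reach its cap of 140 — 90 left.
Peas: +90 (room for 150) → 90. Pool exhausted.

90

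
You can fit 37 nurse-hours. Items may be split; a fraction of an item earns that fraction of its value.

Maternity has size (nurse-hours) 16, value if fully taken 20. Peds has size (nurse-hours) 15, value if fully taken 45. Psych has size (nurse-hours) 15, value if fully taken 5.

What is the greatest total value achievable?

67

Best value per unit of size first: Peds 45/15≈3, Maternity 20/16≈1.25, Psych 5/15≈0.333.
Take all of Peds (15 nurse-hours, value 45) → 22 nurse-hours left.
Maternity: take in full, 16 nurse-hours for value 20 → 6 left.
Only 6 nurse-hours remain; take 6/15 of Psych for value 5×6/15 = 2.
Total value = 67.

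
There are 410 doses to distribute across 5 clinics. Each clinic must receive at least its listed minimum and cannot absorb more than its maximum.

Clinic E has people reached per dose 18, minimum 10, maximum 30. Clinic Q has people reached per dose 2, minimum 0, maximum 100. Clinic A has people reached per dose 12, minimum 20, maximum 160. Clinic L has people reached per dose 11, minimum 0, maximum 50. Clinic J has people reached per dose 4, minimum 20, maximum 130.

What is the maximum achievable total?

3610

Meeting every minimum uses 10+0+20+0+20 = 50 doses, leaving 360.
Order the clinics by people reached per dose: Clinic E 18 > Clinic A 12 > Clinic L 11 > Clinic J 4 > Clinic Q 2.
Clinic E: +20 to 30 (cap) — 340 left.
Clinic A takes 140 more to reach its cap of 160 — 200 left.
Clinic L takes 50 more to reach its cap of 50 — 150 left.
Clinic J takes 110 more to reach its cap of 130 — 40 left.
Clinic Q has room for 100 more but only 40 remain, so it gets 40.
Total = 18×30 + 2×40 + 12×160 + 11×50 + 4×130 = 3610.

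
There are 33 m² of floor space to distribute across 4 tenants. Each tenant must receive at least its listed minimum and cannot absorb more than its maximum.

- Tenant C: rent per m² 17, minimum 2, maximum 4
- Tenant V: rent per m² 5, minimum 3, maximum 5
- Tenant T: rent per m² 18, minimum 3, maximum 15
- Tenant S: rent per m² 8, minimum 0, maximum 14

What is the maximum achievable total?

Meeting every minimum uses 2+3+3+0 = 8 m², leaving 25.
Order the tenants by rent per m²: Tenant T 18 > Tenant C 17 > Tenant S 8 > Tenant V 5.
Tenant T: +12 to 15 (cap) → 13 left.
Tenant C: +2 to 4 (cap) → 11 left.
Tenant S: +11 (room for 14) → 11. Pool exhausted.
Total = 17×4 + 5×3 + 18×15 + 8×11 = 441.

441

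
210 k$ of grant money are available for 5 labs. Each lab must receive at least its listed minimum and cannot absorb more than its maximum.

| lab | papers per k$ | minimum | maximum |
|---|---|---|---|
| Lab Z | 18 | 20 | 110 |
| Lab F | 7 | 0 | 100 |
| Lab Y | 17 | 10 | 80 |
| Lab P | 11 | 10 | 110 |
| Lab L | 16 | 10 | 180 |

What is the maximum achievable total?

Meeting every minimum uses 20+0+10+10+10 = 50 k$, leaving 160.
Rank by papers per k$: Lab Z 18 > Lab Y 17 > Lab L 16 > Lab P 11 > Lab F 7.
Lab Z: +90 to 110 (cap) → 70 left.
Lab Y: +70 to 80 (cap) → 0 left.
Total = 18×110 + 17×80 + 11×10 + 16×10 = 3610.

3610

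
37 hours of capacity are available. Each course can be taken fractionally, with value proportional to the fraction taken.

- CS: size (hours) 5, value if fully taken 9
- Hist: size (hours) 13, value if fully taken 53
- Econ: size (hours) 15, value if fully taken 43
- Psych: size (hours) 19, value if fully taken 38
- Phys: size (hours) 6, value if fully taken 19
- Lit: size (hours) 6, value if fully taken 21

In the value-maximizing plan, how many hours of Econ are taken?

Best value per unit of size first: Hist 53/13≈4.08, Lit 21/6≈3.5, Phys 19/6≈3.17, Econ 43/15≈2.87, Psych 38/19≈2, CS 9/5≈1.8.
Hist: take in full, 13 hours for value 53 — 24 left.
Take all of Lit (6 hours, value 21) — 18 hours left.
Take all of Phys (6 hours, value 19) — 12 hours left.
Only 12 hours remain; take 12/15 of Econ for value 43×12/15 = 34.4.

12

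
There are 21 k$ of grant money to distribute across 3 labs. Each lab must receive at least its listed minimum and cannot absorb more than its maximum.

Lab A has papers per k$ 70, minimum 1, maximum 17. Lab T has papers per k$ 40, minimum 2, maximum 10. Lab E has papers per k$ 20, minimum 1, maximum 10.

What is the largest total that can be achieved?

1330

Meeting every minimum uses 1+2+1 = 4 k$, leaving 17.
Rank by papers per k$: Lab A 70 > Lab T 40 > Lab E 20.
Lab A takes 16 more to reach its cap of 17 → 1 left.
Lab T has room for 8 more but only 1 remain, so it gets 3.
Total = 70×17 + 40×3 + 20×1 = 1330.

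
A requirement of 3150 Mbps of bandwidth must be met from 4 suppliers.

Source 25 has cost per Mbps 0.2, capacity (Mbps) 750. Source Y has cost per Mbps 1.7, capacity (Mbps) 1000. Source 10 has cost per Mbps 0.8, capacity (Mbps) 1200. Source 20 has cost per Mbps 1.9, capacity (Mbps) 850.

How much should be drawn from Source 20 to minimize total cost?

Fill from the cheapest supplier first.
Source 25 (0.2): use full 750 ; 2400 Mbps to go.
Source 10 at 0.8: take all 1200 Mbps ; 1200 still needed.
Take 1000 from Source Y at 1.7 ; need 200 more.
Source 20 (1.9): take the remaining 200 ; done.

200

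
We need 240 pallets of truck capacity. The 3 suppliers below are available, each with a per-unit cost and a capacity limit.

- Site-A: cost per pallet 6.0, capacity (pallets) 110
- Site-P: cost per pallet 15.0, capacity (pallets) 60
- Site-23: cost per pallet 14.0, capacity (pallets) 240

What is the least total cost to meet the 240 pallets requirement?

2480

Fill from the cheapest supplier first.
Site-A at 6.0: take all 110 pallets → 130 still needed.
Take 130 from Site-23 at 14.0 to finish.
Site-P: unused.
Cost = 110×6.0 + 130×14.0 = 2480.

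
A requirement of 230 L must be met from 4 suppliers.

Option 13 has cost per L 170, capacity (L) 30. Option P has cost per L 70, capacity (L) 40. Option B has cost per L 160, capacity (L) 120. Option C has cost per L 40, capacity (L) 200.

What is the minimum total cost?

Fill from the cheapest supplier first.
Option C (40): use full 200 ; 30 L to go.
Take 30 from Option P at 70 to finish.
Option B, Option 13: unused.
Cost = 200×40 + 30×70 = 10100.

10100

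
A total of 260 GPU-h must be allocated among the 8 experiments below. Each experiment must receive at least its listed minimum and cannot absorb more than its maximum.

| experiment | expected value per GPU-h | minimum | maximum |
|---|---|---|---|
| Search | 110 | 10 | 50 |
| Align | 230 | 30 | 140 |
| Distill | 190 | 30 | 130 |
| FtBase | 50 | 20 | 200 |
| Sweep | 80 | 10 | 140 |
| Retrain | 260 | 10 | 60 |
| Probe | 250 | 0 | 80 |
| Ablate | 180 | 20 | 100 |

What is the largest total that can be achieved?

Meeting every minimum uses 10+30+30+20+10+10+0+20 = 130 GPU-h, leaving 130.
Rank by expected value per GPU-h: Retrain 260 > Probe 250 > Align 230 > Distill 190 > Ablate 180 > Search 110 > Sweep 80 > FtBase 50.
Retrain: +50 to 60 (cap) ; 80 left.
Probe: +80 to 80 (cap) ; 0 left.
Total = 110×10 + 230×30 + 190×30 + 50×20 + 80×10 + 260×60 + 250×80 + 180×20 = 54700.

54700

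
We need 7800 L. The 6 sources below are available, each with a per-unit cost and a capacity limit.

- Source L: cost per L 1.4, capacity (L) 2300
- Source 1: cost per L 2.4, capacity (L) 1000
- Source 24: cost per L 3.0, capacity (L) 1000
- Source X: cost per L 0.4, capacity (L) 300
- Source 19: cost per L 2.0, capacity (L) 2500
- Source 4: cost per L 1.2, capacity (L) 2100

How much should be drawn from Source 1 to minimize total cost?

600

Use sources in increasing cost order.
Source X (0.4): use full 300 ; 7500 L to go.
Source 4 (1.2): use full 2100 ; 5400 L to go.
Take 2300 from Source L at 1.4 ; need 3100 more.
Source 19 at 2.0: take all 2500 L ; 600 still needed.
Source 1 at 2.4: take 600 of its 1000 ; requirement met.
Source 24: unused.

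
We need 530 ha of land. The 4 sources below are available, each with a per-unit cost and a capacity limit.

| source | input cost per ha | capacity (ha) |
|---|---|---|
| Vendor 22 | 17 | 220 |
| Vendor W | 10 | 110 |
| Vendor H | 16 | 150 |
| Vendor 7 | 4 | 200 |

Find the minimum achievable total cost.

Cheapest first:
Vendor 7 (4): use full 200 → 330 ha to go.
Vendor W (10): use full 110 → 220 ha to go.
Vendor H at 16: take all 150 ha → 70 still needed.
Vendor 22 (17): take the remaining 70 → done.
Cost = 200×4 + 110×10 + 150×16 + 70×17 = 5490.

5490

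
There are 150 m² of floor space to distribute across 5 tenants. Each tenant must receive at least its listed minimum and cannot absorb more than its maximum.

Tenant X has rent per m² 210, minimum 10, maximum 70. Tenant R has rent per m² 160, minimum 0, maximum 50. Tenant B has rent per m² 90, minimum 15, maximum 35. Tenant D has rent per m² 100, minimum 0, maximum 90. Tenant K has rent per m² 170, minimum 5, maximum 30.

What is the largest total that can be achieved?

Meeting every minimum uses 10+0+15+0+5 = 30 m², leaving 120.
Highest rent per m² first: Tenant X 210 > Tenant K 170 > Tenant R 160 > Tenant D 100 > Tenant B 90.
Give Tenant X 60 more to hit its cap of 70 ; 60 left.
Tenant K: +25 to 30 (cap) ; 35 left.
Tenant R: +35 (room for 50) → 35. Pool exhausted.
Total = 210×70 + 160×35 + 90×15 + 170×30 = 26750.

26750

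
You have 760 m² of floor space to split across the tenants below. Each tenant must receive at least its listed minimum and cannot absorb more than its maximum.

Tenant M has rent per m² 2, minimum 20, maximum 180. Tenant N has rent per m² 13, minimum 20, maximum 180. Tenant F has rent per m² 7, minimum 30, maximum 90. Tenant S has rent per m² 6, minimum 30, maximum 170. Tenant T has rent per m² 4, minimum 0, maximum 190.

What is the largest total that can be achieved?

Meeting every minimum uses 20+20+30+30+0 = 100 m², leaving 660.
Highest rent per m² first: Tenant N 13 > Tenant F 7 > Tenant S 6 > Tenant T 4 > Tenant M 2.
Tenant N: +160 to 180 (cap) → 500 left.
Tenant F takes 60 more to reach its cap of 90 → 440 left.
Tenant S: +140 to 170 (cap) → 300 left.
Tenant T: +190 to 190 (cap) → 110 left.
Tenant M: +110 (room for 160) → 130. Pool exhausted.
Total = 2×130 + 13×180 + 7×90 + 6×170 + 4×190 = 5010.

5010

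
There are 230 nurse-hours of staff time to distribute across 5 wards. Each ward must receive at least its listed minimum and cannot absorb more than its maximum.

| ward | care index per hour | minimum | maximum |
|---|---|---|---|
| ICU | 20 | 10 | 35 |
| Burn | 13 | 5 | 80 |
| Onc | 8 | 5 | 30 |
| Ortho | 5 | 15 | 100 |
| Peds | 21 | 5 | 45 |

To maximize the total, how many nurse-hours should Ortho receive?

40

Meeting every minimum uses 10+5+5+15+5 = 40 nurse-hours, leaving 190.
Order the wards by care index per hour: Peds 21 > ICU 20 > Burn 13 > Onc 8 > Ortho 5.
Give Peds 40 more to hit its cap of 45 ; 150 left.
Give ICU 25 more to hit its cap of 35 ; 125 left.
Burn: +75 to 80 (cap) ; 50 left.
Onc: +25 to 30 (cap) ; 25 left.
Ortho has room for 85 more but only 25 remain, so it gets 40.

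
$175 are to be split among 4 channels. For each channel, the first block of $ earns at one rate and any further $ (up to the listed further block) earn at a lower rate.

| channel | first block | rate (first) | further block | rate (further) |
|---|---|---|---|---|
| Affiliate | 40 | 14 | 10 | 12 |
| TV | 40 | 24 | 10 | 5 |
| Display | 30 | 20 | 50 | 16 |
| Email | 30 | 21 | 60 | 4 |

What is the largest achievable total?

Rank every tier by rate: TV/T1 24 > Email/T1 21 > Display/T1 20 > Display/T2 16 > Affiliate/T1 14 > Affiliate/T2 12 > TV/T2 5 > Email/T2 4.
Fill TV T1 block (40 at 24) — 135 left.
Email T1 at 21: fill all 30 — 105 left.
Display/T1 (20): +30 — 75 left.
Fill Display T2 block (50 at 16) — 25 left.
Affiliate T1 at 14: only 25 left, fill 25.
Total = 24×40 + 21×30 + 20×30 + 16×50 + 14×25 = 3340.

3340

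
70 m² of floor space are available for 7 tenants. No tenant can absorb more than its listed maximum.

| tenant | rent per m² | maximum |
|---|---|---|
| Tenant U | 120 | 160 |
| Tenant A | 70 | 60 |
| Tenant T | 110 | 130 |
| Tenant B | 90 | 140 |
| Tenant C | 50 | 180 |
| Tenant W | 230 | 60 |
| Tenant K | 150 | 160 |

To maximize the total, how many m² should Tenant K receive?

10

Highest rent per m² first: Tenant W 230 > Tenant K 150 > Tenant U 120 > Tenant T 110 > Tenant B 90 > Tenant A 70 > Tenant C 50.
Tenant W: +60 to 60 (cap) — 10 left.
Tenant K: +10 (room for 160) → 10. Pool exhausted.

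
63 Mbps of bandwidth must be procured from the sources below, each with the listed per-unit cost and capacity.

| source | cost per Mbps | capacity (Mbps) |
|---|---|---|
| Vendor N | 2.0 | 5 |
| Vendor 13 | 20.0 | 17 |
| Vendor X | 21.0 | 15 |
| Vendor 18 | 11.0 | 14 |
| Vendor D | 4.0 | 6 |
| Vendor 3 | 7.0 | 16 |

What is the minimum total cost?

745

Cheapest first:
Vendor N (2.0): use full 5 → 58 Mbps to go.
Take 6 from Vendor D at 4.0 → need 52 more.
Vendor 3 (7.0): use full 16 → 36 Mbps to go.
Take 14 from Vendor 18 at 11.0 → need 22 more.
Vendor 13 at 20.0: take all 17 Mbps → 5 still needed.
Vendor X at 21.0: take 5 of its 15 → requirement met.
Cost = 5×2.0 + 6×4.0 + 16×7.0 + 14×11.0 + 17×20.0 + 5×21.0 = 745.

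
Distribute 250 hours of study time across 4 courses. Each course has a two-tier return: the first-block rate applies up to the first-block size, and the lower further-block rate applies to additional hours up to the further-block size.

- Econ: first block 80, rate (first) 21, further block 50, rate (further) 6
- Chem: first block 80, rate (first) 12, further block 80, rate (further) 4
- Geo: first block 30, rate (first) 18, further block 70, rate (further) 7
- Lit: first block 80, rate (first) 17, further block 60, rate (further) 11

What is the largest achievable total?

Rank every tier by rate: Econ/first 21 > Geo/first 18 > Lit/first 17 > Chem/first 12 > Lit/second 11 > Geo/second 7 > Econ/second 6 > Chem/second 4.
Econ/first (21): +80 ; 170 left.
Geo first at 18: fill all 30 ; 140 left.
Lit first at 17: fill all 80 ; 60 left.
Chem/first: +60 of 80 at 12; pool empty.
Total = 21×80 + 18×30 + 17×80 + 12×60 = 4300.

4300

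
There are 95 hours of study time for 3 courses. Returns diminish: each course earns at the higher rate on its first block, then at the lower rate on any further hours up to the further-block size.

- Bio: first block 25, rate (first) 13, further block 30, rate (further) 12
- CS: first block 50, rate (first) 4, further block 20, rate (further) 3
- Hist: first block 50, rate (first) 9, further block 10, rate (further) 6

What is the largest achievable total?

Order all 6 blocks by rate: Bio/T1 13 > Bio/T2 12 > Hist/T1 9 > Hist/T2 6 > CS/T1 4 > CS/T2 3.
Bio/T1 (13): +25 — 70 left.
Bio T2 at 12: fill all 30 — 40 left.
Hist T1 at 9: only 40 left, fill 40.
Total = 13×25 + 12×30 + 9×40 = 1045.

1045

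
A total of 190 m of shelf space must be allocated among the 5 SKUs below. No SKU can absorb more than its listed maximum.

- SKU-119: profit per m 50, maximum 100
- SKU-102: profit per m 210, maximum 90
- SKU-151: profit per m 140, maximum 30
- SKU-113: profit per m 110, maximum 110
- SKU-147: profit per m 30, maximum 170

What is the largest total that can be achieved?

Rank by profit per m: SKU-102 210 > SKU-151 140 > SKU-113 110 > SKU-119 50 > SKU-147 30.
Give SKU-102 90 to hit its cap of 90 — 100 left.
SKU-151: +30 to 30 (cap) — 70 left.
SKU-113 has room for 110 but only 70 remain, so it gets 70.
Total = 210×90 + 140×30 + 110×70 = 30800.

30800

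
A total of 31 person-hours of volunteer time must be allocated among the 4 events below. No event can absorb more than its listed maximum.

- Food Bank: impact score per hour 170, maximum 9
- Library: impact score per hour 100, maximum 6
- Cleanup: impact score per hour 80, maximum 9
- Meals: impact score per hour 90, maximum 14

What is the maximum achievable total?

3550

Rank by impact score per hour: Food Bank 170 > Library 100 > Meals 90 > Cleanup 80.
Food Bank: +9 to 9 (cap) — 22 left.
Library takes 6 to reach its cap of 6 — 16 left.
Give Meals 14 to hit its cap of 14 — 2 left.
Cleanup has room for 9 but only 2 remain, so it gets 2.
Total = 170×9 + 100×6 + 80×2 + 90×14 = 3550.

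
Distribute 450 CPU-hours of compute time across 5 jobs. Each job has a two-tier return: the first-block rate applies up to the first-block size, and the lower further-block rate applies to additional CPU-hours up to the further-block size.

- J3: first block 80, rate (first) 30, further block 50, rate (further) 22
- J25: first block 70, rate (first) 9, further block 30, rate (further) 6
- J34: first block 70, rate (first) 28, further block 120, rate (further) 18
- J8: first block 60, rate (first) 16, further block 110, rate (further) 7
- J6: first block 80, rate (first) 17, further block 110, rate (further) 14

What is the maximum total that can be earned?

9780

Order all 10 blocks by rate: J3/tier1 30 > J34/tier1 28 > J3/tier2 22 > J34/tier2 18 > J6/tier1 17 > J8/tier1 16 > J6/tier2 14 > J25/tier1 9 > J8/tier2 7 > J25/tier2 6.
Fill J3 tier1 block (80 at 30) ; 370 left.
J34/tier1 (28): +70 ; 300 left.
J3 tier2 at 22: fill all 50 ; 250 left.
J34/tier2 (18): +120 ; 130 left.
J6 tier1 at 17: fill all 80 ; 50 left.
J8 tier1 at 16: only 50 left, fill 50.
Total = 30×80 + 28×70 + 22×50 + 18×120 + 17×80 + 16×50 = 9780.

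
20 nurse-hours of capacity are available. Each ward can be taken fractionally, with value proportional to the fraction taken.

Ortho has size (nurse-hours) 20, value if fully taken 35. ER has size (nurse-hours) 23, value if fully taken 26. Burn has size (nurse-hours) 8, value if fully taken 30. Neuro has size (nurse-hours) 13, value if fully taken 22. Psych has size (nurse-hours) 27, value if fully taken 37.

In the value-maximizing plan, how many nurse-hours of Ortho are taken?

12

Rank by value-to-size ratio: Burn 30/8≈3.75, Ortho 35/20≈1.75, Neuro 22/13≈1.69, Psych 37/27≈1.37, ER 26/23≈1.13.
Take all of Burn (8 nurse-hours, value 30) → 12 nurse-hours left.
12 nurse-hours left: a 12/20 share of Ortho gives 35×12/20 = 21.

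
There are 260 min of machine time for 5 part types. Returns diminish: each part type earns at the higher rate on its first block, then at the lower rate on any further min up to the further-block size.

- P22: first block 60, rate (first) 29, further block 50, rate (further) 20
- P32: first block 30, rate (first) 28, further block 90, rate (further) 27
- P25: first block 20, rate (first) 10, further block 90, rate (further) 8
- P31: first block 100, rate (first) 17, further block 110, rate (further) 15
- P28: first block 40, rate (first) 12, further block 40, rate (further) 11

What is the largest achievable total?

6520

Rank every tier by rate: P22/first 29 > P32/first 28 > P32/second 27 > P22/second 20 > P31/first 17 > P31/second 15 > P28/first 12 > P28/second 11 > P25/first 10 > P25/second 8.
P22 first at 29: fill all 60 ; 200 left.
Fill P32 first block (30 at 28) ; 170 left.
P32 second at 27: fill all 90 ; 80 left.
P22 second at 20: fill all 50 ; 30 left.
P31/first: +30 of 100 at 17; pool empty.
Total = 29×60 + 28×30 + 27×90 + 20×50 + 17×30 = 6520.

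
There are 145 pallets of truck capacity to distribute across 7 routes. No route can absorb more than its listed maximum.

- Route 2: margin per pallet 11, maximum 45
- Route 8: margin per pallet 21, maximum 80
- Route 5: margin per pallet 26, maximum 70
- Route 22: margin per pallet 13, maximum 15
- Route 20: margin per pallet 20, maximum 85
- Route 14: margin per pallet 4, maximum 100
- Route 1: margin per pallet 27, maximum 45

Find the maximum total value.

3665

Order the routes by margin per pallet: Route 1 27 > Route 5 26 > Route 8 21 > Route 20 20 > Route 22 13 > Route 2 11 > Route 14 4.
Route 1: +45 to 45 (cap) — 100 left.
Give Route 5 70 to hit its cap of 70 — 30 left.
Route 8 has room for 80 but only 30 remain, so it gets 30.
Total = 21×30 + 26×70 + 27×45 = 3665.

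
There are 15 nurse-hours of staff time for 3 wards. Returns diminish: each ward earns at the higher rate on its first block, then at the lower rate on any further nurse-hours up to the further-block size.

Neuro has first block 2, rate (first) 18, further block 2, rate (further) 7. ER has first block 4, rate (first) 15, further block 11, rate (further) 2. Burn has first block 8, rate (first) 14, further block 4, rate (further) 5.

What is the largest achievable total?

215

Rank every tier by rate: Neuro/T1 18 > ER/T1 15 > Burn/T1 14 > Neuro/T2 7 > Burn/T2 5 > ER/T2 2.
Fill Neuro T1 block (2 at 18) ; 13 left.
Fill ER T1 block (4 at 15) ; 9 left.
Burn/T1 (14): +8 ; 1 left.
Neuro/T2: +1 of 2 at 7; pool empty.
Total = 18×2 + 15×4 + 14×8 + 7×1 = 215.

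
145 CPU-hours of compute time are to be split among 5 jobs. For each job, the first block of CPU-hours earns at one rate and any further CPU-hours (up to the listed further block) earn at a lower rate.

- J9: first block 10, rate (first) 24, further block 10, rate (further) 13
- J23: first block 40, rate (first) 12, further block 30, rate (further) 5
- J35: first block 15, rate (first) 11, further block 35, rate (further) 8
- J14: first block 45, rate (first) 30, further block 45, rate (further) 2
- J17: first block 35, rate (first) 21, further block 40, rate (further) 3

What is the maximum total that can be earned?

2990

Treat each block as its own option and order by rate: J14/first 30 > J9/first 24 > J17/first 21 > J9/second 13 > J23/first 12 > J35/first 11 > J35/second 8 > J23/second 5 > J17/second 3 > J14/second 2.
J14 first at 30: fill all 45 — 100 left.
Fill J9 first block (10 at 24) — 90 left.
Fill J17 first block (35 at 21) — 55 left.
J9 second at 13: fill all 10 — 45 left.
J23 first at 12: fill all 40 — 5 left.
5 remain; put them into J35 first at 11.
Total = 30×45 + 24×10 + 21×35 + 13×10 + 12×40 + 11×5 = 2990.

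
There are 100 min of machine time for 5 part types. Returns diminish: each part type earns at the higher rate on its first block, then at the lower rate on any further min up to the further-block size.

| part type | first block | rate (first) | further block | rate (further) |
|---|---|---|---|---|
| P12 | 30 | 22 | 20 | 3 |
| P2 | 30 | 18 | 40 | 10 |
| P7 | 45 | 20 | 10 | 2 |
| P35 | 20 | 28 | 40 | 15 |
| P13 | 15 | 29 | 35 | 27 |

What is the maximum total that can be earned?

2600

Treat each block as its own option and order by rate: P13/first 29 > P35/first 28 > P13/second 27 > P12/first 22 > P7/first 20 > P2/first 18 > P35/second 15 > P2/second 10 > P12/second 3 > P7/second 2.
P13 first at 29: fill all 15 → 85 left.
Fill P35 first block (20 at 28) → 65 left.
P13/second (27): +35 → 30 left.
Fill P12 first block (30 at 22) → 0 left.
Total = 29×15 + 28×20 + 27×35 + 22×30 = 2600.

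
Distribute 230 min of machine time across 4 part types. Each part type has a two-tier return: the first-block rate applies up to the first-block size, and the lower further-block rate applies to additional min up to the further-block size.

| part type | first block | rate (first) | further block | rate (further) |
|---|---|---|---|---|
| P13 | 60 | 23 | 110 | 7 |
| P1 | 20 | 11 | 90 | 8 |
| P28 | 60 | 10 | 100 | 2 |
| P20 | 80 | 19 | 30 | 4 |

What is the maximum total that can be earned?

Rank every tier by rate: P13/first 23 > P20/first 19 > P1/first 11 > P28/first 10 > P1/second 8 > P13/second 7 > P20/second 4 > P28/second 2.
P13/first (23): +60 ; 170 left.
Fill P20 first block (80 at 19) ; 90 left.
P1/first (11): +20 ; 70 left.
Fill P28 first block (60 at 10) ; 10 left.
P1 second at 8: only 10 left, fill 10.
Total = 23×60 + 19×80 + 11×20 + 10×60 + 8×10 = 3800.

3800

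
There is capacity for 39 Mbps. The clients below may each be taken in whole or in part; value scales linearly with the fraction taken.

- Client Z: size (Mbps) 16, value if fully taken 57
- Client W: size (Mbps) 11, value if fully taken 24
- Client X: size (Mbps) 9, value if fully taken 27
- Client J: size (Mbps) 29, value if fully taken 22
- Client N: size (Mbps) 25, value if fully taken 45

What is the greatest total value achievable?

113.4

Sort by value density: Client Z 57/16≈3.56, Client X 27/9≈3, Client W 24/11≈2.18, Client N 45/25≈1.8, Client J 22/29≈0.759.
All 16 Mbps of Client Z fit (value 57) ; 23 remain.
Client X: take in full, 9 Mbps for value 27 ; 14 left.
All 11 Mbps of Client W fit (value 24) ; 3 remain.
Fill the last 3 Mbps with part of Client N: 3/25 of it earns 5.4.
Total value = 113.4.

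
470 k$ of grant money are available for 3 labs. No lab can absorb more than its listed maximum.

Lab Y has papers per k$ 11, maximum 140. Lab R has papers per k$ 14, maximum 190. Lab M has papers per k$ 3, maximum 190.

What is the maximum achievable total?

Order the labs by papers per k$: Lab R 14 > Lab Y 11 > Lab M 3.
Lab R takes 190 to reach its cap of 190 ; 280 left.
Give Lab Y 140 to hit its cap of 140 ; 140 left.
Lab M: +140 (room for 190) → 140. Pool exhausted.
Total = 11×140 + 14×190 + 3×140 = 4620.

4620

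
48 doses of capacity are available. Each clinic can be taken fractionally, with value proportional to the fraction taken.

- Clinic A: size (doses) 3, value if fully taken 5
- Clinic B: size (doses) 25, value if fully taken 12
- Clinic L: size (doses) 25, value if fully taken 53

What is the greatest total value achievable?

67.6

Rank by value-to-size ratio: Clinic L 53/25≈2.12, Clinic A 5/3≈1.67, Clinic B 12/25≈0.48.
Clinic L: take in full, 25 doses for value 53 ; 23 left.
Take all of Clinic A (3 doses, value 5) ; 20 doses left.
Fill the last 20 doses with part of Clinic B: 20/25 of it earns 9.6.
Total value = 67.6.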